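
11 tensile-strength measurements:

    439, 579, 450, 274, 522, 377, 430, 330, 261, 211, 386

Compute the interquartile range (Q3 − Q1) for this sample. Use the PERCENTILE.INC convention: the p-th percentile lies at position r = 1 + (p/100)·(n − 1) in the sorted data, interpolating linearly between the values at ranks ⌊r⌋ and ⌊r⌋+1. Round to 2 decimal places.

142.50

Sorted: 211, 261, 274, 330, 377, 386, 430, 439, 450, 522, 579.
n = 11.
P25: r = 3.5; ranks 3–4 are 274, 330; interpolating gives 302.
P75: r = 8.5; ranks 8–9 are 439, 450; interpolating gives 444.5.
Difference: 444.5 − 302 = 142.5.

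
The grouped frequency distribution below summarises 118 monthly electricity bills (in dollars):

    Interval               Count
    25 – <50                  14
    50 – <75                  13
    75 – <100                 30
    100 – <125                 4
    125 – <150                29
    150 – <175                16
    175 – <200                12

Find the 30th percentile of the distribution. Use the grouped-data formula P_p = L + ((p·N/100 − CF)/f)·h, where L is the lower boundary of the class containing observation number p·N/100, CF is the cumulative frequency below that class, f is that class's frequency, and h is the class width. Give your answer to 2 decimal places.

82.00

N = 118; target position k = 30/100 · 118 = 35.4.
Cumulative frequencies: 14, 27, 57, 61, 90, 106, 118.
Observation 35.4 falls in the class 75 – <100.
L = 75, CF = 27, f = 30, h = 25.
P30 = 75 + ((35.4 − 27)/30)·25 = 75 + 7 = 82.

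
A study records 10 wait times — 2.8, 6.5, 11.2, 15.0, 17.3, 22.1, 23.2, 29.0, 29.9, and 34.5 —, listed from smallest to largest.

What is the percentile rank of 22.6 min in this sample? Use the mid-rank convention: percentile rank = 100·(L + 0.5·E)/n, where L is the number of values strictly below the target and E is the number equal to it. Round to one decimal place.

Count below 22.6: L = 6; count equal: E = 0; n = 10.
Percentile rank = 100·(6 + 0.5·0)/10 = 100·6/10 = 60.

60.0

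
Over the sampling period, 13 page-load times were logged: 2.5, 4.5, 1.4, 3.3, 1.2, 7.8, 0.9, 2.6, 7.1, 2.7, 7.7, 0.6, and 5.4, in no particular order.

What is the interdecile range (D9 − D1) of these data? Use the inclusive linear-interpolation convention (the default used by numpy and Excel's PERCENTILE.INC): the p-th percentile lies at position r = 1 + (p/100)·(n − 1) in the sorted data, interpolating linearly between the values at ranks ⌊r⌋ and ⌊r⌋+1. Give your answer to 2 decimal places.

Sorted: 0.6, 0.9, 1.2, 1.4, 2.5, 2.6, 2.7, 3.3, 4.5, 5.4, 7.1, 7.7, 7.8.
n = 13.
P10: r = 2.2; ranks 2–3 are 0.9, 1.2; interpolating gives 0.96.
P90: r = 11.8; ranks 11–12 are 7.1, 7.7; interpolating gives 7.58.
Difference: 7.58 − 0.96 = 6.62.

6.62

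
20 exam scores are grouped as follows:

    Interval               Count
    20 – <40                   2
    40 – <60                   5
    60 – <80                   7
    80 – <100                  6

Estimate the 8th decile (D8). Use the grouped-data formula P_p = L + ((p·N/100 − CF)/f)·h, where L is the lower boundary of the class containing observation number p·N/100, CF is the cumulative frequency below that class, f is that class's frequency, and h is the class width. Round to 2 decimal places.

N = 20; target position k = 80/100 · 20 = 16.
Cumulative frequencies: 2, 7, 14, 20.
Observation 16 falls in the class 80 – <100.
L = 80, CF = 14, f = 6, h = 20.
P80 = 80 + ((16 − 14)/6)·20 = 80 + 6.66667 = 86.6667.

86.67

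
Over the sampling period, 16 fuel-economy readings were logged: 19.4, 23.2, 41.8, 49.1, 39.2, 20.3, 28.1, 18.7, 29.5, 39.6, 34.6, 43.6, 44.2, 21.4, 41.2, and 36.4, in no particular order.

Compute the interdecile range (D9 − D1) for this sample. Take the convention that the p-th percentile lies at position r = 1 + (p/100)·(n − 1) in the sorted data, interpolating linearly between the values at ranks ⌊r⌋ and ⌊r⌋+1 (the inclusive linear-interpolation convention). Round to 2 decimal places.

24.05

Sorted: 18.7, 19.4, 20.3, 21.4, 23.2, 28.1, 29.5, 34.6, 36.4, 39.2, 39.6, 41.2, 41.8, 43.6, 44.2, 49.1.
n = 16.
P10: r = 2.5; ranks 2–3 are 19.4, 20.3; interpolating gives 19.85.
P90: r = 14.5; ranks 14–15 are 43.6, 44.2; interpolating gives 43.9.
Difference: 43.9 − 19.85 = 24.05.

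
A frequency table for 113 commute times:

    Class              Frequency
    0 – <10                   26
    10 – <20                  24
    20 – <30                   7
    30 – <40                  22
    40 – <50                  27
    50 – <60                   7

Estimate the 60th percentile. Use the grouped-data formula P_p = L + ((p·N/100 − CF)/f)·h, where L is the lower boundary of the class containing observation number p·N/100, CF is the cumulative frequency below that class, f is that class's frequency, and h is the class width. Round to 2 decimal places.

34.91

N = 113; target position k = 60/100 · 113 = 67.8.
Cumulative frequencies: 26, 50, 57, 79, 106, 113.
Observation 67.8 falls in the class 30 – <40.
L = 30, CF = 57, f = 22, h = 10.
P60 = 30 + ((67.8 − 57)/22)·10 = 30 + 4.90909 = 34.9091.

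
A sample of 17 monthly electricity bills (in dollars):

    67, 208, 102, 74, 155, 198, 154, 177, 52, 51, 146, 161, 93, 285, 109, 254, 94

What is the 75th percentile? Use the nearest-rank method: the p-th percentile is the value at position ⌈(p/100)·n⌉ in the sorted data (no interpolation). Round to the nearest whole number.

Sorted: 51, 52, 67, 74, 93, 94, 102, 109, 146, 154, 155, 161, 177, 198, 208, 254, 285.
n = 17.
Position = ⌈75/100 · 17⌉ = ⌈12.75⌉ = 13.
The value at rank 13 is 177.

177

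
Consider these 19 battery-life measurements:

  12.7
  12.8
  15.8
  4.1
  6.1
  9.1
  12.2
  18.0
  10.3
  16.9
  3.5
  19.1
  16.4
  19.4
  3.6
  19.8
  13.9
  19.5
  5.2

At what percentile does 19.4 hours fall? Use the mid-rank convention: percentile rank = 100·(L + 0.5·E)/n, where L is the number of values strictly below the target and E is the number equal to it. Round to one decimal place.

Sorted: 3.5, 3.6, 4.1, 5.2, 6.1, 9.1, 10.3, 12.2, 12.7, 12.8, 13.9, 15.8, 16.4, 16.9, 18.0, 19.1, 19.4, 19.5, 19.8.
Count below 19.4: L = 16; count equal: E = 1; n = 19.
Percentile rank = 100·(16 + 0.5·1)/19 = 100·16.5/19 = 86.84.

86.8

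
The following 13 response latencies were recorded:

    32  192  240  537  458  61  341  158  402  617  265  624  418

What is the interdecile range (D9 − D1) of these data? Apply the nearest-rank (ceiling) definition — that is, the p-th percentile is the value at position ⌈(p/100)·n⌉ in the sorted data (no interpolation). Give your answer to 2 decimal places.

Sorted: 32, 61, 158, 192, 240, 265, 341, 402, 418, 458, 537, 617, 624.
n = 13.
P10: rank ⌈10/100·13⌉ = 2 → 61.
P90: rank ⌈90/100·13⌉ = 12 → 617.
Difference: 617 − 61 = 556.

556.00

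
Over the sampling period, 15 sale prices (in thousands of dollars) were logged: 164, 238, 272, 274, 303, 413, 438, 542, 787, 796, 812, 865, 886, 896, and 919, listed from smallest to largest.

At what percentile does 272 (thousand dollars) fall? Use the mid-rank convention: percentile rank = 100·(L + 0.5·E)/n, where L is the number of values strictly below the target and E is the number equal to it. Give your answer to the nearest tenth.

16.7

Count below 272: L = 2; count equal: E = 1; n = 15.
Percentile rank = 100·(2 + 0.5·1)/15 = 100·2.5/15 = 16.67.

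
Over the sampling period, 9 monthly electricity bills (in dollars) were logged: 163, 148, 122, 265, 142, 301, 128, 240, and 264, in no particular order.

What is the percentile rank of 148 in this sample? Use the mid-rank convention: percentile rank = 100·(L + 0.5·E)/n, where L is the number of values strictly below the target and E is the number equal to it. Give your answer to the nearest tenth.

Sorted: 122, 128, 142, 148, 163, 240, 264, 265, 301.
Count below 148: L = 3; count equal: E = 1; n = 9.
Percentile rank = 100·(3 + 0.5·1)/9 = 100·3.5/9 = 38.89.

38.9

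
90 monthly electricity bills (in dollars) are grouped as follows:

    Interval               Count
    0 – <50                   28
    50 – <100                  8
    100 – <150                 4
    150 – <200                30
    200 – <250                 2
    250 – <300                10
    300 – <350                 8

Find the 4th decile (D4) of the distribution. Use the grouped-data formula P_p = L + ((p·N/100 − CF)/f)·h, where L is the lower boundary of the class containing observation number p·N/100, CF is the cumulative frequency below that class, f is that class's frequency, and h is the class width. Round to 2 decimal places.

N = 90; target position k = 40/100 · 90 = 36.
Cumulative frequencies: 28, 36, 40, 70, 72, 82, 90.
Observation 36 falls in the class 50 – <100.
L = 50, CF = 28, f = 8, h = 50.
P40 = 50 + ((36 − 28)/8)·50 = 50 + 50 = 100.

100.00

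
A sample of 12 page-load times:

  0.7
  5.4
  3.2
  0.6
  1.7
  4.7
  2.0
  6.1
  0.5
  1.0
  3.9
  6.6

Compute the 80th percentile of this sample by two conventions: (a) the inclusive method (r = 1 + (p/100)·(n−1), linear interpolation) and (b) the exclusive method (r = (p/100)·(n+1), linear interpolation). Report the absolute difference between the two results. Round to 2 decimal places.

Sorted: 0.5, 0.6, 0.7, 1.0, 1.7, 2.0, 3.2, 3.9, 4.7, 5.4, 6.1, 6.6.
n = 12.
(a) r = 9.8; between ranks 9 (4.7) and 10 (5.4): 5.26.
(b) r = 10.4; between ranks 10 (5.4) and 11 (6.1): 5.68.
|5.26 − 5.68| = 0.42.

0.42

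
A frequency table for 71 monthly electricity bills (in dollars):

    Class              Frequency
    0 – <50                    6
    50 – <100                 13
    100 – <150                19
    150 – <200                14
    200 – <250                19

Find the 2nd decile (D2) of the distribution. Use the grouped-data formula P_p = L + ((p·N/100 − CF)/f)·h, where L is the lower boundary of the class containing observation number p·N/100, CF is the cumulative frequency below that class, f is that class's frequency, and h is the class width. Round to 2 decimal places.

N = 71; target position k = 20/100 · 71 = 14.2.
Cumulative frequencies: 6, 19, 38, 52, 71.
Observation 14.2 falls in the class 50 – <100.
L = 50, CF = 6, f = 13, h = 50.
P20 = 50 + ((14.2 − 6)/13)·50 = 50 + 31.5385 = 81.5385.

81.54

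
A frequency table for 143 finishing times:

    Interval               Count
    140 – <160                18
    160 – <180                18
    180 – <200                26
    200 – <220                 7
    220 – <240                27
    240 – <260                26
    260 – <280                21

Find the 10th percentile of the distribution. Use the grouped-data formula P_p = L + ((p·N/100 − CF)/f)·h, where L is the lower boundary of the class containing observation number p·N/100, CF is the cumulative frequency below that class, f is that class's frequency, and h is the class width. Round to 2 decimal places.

155.89

N = 143; target position k = 10/100 · 143 = 14.3.
Cumulative frequencies: 18, 36, 62, 69, 96, 122, 143.
Observation 14.3 falls in the class 140 – <160.
L = 140, CF = 0, f = 18, h = 20.
P10 = 140 + ((14.3 − 0)/18)·20 = 140 + 15.8889 = 155.889.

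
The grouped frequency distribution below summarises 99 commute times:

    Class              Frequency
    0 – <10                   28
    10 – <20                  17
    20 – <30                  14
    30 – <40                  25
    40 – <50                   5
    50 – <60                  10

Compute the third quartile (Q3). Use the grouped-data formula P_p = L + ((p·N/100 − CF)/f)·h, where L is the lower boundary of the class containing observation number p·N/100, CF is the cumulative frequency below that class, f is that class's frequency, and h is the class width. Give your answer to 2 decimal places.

36.10

N = 99; target position k = 75/100 · 99 = 74.25.
Cumulative frequencies: 28, 45, 59, 84, 89, 99.
Observation 74.25 falls in the class 30 – <40.
L = 30, CF = 59, f = 25, h = 10.
P75 = 30 + ((74.25 − 59)/25)·10 = 30 + 6.1 = 36.1.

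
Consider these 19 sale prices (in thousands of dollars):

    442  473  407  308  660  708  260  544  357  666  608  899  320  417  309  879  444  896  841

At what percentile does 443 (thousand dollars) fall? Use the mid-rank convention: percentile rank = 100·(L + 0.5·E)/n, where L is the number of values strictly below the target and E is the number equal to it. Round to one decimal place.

Sorted: 260, 308, 309, 320, 357, 407, 417, 442, 444, 473, 544, 608, 660, 666, 708, 841, 879, 896, 899.
Count below 443: L = 8; count equal: E = 0; n = 19.
Percentile rank = 100·(8 + 0.5·0)/19 = 100·8/19 = 42.11.

42.1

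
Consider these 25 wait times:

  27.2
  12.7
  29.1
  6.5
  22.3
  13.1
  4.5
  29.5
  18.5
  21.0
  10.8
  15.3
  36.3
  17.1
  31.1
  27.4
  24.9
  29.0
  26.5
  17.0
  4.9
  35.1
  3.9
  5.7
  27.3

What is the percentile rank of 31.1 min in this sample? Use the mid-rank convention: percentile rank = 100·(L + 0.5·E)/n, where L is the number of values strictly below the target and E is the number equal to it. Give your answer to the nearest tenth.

90.0

Sorted: 3.9, 4.5, 4.9, 5.7, 6.5, 10.8, 12.7, 13.1, 15.3, 17.0, 17.1, 18.5, 21.0, 22.3, 24.9, 26.5, 27.2, 27.3, 27.4, 29.0, 29.1, 29.5, 31.1, 35.1, 36.3.
Count below 31.1: L = 22; count equal: E = 1; n = 25.
Percentile rank = 100·(22 + 0.5·1)/25 = 100·22.5/25 = 90.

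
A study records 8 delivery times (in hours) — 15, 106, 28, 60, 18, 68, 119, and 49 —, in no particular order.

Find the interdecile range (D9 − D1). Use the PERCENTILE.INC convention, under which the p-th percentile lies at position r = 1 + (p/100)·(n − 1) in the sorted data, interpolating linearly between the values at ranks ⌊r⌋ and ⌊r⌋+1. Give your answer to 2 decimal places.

92.80

Sorted: 15, 18, 28, 49, 60, 68, 106, 119.
n = 8.
P10: r = 1.7; ranks 1–2 are 15, 18; interpolating gives 17.1.
P90: r = 7.3; ranks 7–8 are 106, 119; interpolating gives 109.9.
Difference: 109.9 − 17.1 = 92.8.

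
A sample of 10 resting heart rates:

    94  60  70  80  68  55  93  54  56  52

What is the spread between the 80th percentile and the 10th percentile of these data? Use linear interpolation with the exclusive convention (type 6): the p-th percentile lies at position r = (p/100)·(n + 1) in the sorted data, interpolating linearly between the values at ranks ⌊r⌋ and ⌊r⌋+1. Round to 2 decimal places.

38.20

Sorted: 52, 54, 55, 56, 60, 68, 70, 80, 93, 94.
n = 10.
P10: r = 1.1; ranks 1–2 are 52, 54; interpolating gives 52.2.
P80: r = 8.8; ranks 8–9 are 80, 93; interpolating gives 90.4.
Difference: 90.4 − 52.2 = 38.2.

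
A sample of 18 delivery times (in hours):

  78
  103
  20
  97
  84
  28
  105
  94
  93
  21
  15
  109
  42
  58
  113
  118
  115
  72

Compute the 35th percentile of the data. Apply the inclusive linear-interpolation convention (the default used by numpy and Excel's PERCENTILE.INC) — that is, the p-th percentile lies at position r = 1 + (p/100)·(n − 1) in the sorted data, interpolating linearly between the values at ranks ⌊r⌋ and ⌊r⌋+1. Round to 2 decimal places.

Sorted: 15, 20, 21, 28, 42, 58, 72, 78, 84, 93, 94, 97, 103, 105, 109, 113, 115, 118.
n = 18.
r = 1 + (35/100)·(18 − 1) = 1 + 5.95 = 6.95.
Rank 6 is 58 and rank 7 is 72.
Interpolate: 58 + 0.95·(72 − 58) = 58 + 0.95·14 = 71.3.

71.30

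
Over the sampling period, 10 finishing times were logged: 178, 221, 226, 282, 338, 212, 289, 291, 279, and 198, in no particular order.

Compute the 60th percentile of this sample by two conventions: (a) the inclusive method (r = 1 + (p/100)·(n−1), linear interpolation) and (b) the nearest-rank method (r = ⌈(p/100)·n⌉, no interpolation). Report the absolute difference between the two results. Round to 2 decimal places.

Sorted: 178, 198, 212, 221, 226, 279, 282, 289, 291, 338.
n = 10.
(a) r = 6.4; between ranks 6 (279) and 7 (282): 280.2.
(b) the nearest-rank method: rank 6 → 279.
|280.2 − 279| = 1.2.

1.20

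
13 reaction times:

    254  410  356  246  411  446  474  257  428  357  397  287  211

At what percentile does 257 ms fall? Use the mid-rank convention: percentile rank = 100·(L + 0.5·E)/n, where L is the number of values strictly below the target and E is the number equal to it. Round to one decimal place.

Sorted: 211, 246, 254, 257, 287, 356, 357, 397, 410, 411, 428, 446, 474.
Count below 257: L = 3; count equal: E = 1; n = 13.
Percentile rank = 100·(3 + 0.5·1)/13 = 100·3.5/13 = 26.92.

26.9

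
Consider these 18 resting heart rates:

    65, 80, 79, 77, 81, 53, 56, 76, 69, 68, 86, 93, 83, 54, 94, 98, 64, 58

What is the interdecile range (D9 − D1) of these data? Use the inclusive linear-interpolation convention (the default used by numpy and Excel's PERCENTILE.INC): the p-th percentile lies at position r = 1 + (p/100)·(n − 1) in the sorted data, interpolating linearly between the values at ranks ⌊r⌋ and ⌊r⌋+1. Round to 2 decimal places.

37.90

Sorted: 53, 54, 56, 58, 64, 65, 68, 69, 76, 77, 79, 80, 81, 83, 86, 93, 94, 98.
n = 18.
P10: r = 2.7; ranks 2–3 are 54, 56; interpolating gives 55.4.
P90: r = 16.3; ranks 16–17 are 93, 94; interpolating gives 93.3.
Difference: 93.3 − 55.4 = 37.9.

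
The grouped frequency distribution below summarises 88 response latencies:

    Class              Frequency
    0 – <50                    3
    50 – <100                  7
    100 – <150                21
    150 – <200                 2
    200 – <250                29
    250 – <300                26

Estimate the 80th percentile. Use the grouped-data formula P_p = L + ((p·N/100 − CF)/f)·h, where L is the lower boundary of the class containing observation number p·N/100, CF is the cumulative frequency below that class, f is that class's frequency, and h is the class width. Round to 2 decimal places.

N = 88; target position k = 80/100 · 88 = 70.4.
Cumulative frequencies: 3, 10, 31, 33, 62, 88.
Observation 70.4 falls in the class 250 – <300.
L = 250, CF = 62, f = 26, h = 50.
P80 = 250 + ((70.4 − 62)/26)·50 = 250 + 16.1538 = 266.154.

266.15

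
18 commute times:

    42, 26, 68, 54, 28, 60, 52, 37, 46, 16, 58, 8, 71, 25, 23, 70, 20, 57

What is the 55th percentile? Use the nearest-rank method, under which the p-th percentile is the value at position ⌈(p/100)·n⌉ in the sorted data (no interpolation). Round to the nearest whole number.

Sorted: 8, 16, 20, 23, 25, 26, 28, 37, 42, 46, 52, 54, 57, 58, 60, 68, 70, 71.
n = 18.
Position = ⌈55/100 · 18⌉ = ⌈9.9⌉ = 10.
The value at rank 10 is 46.

46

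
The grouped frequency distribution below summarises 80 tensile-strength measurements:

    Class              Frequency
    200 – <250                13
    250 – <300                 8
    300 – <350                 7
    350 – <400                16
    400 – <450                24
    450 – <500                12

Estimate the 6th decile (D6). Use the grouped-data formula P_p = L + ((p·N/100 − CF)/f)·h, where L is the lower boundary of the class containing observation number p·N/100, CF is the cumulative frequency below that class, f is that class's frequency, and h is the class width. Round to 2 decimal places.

408.33

N = 80; target position k = 60/100 · 80 = 48.
Cumulative frequencies: 13, 21, 28, 44, 68, 80.
Observation 48 falls in the class 400 – <450.
L = 400, CF = 44, f = 24, h = 50.
P60 = 400 + ((48 − 44)/24)·50 = 400 + 8.33333 = 408.333.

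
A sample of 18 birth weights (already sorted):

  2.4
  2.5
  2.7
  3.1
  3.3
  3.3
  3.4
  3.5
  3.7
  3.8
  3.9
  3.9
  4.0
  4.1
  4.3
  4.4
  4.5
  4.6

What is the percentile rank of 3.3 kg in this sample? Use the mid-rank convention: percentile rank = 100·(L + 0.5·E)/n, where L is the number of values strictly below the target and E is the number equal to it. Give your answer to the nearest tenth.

Count below 3.3: L = 4; count equal: E = 2; n = 18.
Percentile rank = 100·(4 + 0.5·2)/18 = 100·5/18 = 27.78.

27.8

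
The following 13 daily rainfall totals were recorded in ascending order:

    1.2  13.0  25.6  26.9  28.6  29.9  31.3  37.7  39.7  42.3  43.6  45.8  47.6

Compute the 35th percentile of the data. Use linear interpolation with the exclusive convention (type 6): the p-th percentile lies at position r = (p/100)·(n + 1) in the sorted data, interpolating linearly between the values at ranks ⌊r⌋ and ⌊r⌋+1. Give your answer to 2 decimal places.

n = 13.
r = (35/100)·(13 + 1) = 4.9.
Rank 4 is 26.9 and rank 5 is 28.6.
Interpolate: 26.9 + 0.9·(28.6 − 26.9) = 26.9 + 0.9·1.7 = 28.43.

28.43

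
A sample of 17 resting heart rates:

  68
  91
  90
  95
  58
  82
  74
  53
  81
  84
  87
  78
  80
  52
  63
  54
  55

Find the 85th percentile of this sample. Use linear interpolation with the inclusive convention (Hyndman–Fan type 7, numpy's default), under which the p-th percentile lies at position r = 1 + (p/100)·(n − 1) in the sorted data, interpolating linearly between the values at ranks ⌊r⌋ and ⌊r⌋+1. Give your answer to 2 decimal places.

88.80

Sorted: 52, 53, 54, 55, 58, 63, 68, 74, 78, 80, 81, 82, 84, 87, 90, 91, 95.
n = 17.
r = 1 + (85/100)·(17 − 1) = 1 + 13.6 = 14.6.
Rank 14 is 87 and rank 15 is 90.
Interpolate: 87 + 0.6·(90 − 87) = 87 + 0.6·3 = 88.8.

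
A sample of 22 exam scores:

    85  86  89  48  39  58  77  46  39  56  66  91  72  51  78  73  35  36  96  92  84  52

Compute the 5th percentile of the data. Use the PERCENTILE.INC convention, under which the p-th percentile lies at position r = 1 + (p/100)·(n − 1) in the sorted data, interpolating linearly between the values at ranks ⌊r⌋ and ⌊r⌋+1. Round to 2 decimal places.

36.15

Sorted: 35, 36, 39, 39, 46, 48, 51, 52, 56, 58, 66, 72, 73, 77, 78, 84, 85, 86, 89, 91, 92, 96.
n = 22.
r = 1 + (5/100)·(22 − 1) = 1 + 1.05 = 2.05.
Rank 2 is 36 and rank 3 is 39.
Interpolate: 36 + 0.05·(39 − 36) = 36 + 0.05·3 = 36.15.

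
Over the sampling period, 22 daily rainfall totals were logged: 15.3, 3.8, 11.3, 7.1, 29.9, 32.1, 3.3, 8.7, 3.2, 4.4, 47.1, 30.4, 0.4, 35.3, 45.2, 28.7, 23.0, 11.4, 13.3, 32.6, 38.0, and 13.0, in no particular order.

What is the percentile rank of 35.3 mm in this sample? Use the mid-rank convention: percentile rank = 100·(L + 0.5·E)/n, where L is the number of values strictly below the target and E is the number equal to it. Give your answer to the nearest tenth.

Sorted: 0.4, 3.2, 3.3, 3.8, 4.4, 7.1, 8.7, 11.3, 11.4, 13.0, 13.3, 15.3, 23.0, 28.7, 29.9, 30.4, 32.1, 32.6, 35.3, 38.0, 45.2, 47.1.
Count below 35.3: L = 18; count equal: E = 1; n = 22.
Percentile rank = 100·(18 + 0.5·1)/22 = 100·18.5/22 = 84.09.

84.1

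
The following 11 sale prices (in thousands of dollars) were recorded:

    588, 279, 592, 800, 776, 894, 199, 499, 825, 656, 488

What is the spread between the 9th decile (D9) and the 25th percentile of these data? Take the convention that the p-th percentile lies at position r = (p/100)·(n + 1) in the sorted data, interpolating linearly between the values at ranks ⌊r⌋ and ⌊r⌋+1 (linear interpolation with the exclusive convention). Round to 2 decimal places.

Sorted: 199, 279, 488, 499, 588, 592, 656, 776, 800, 825, 894.
n = 11.
P25: r = 3 (integer) → 488.
P90: r = 10.8; ranks 10–11 are 825, 894; interpolating gives 880.2.
Difference: 880.2 − 488 = 392.2.

392.20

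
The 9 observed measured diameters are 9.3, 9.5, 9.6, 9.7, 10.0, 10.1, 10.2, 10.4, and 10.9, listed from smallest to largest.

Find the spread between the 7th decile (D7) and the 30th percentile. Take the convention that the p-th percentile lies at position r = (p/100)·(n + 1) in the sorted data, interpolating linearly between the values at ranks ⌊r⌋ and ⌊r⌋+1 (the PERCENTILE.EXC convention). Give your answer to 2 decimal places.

0.60

n = 9.
P30: r = 3 (integer) → 9.6.
P70: r = 7 (integer) → 10.2.
Difference: 10.2 − 9.6 = 0.6.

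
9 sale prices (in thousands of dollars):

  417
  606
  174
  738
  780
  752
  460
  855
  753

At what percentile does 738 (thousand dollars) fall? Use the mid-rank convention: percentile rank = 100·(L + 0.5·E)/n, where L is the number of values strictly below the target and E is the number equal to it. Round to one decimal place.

Sorted: 174, 417, 460, 606, 738, 752, 753, 780, 855.
Count below 738: L = 4; count equal: E = 1; n = 9.
Percentile rank = 100·(4 + 0.5·1)/9 = 100·4.5/9 = 50.

50.0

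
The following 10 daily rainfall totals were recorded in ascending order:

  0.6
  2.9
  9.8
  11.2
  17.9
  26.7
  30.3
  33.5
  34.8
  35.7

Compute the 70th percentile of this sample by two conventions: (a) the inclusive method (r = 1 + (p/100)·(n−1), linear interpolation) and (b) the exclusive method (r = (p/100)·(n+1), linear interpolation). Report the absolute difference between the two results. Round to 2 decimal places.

n = 10.
(a) r = 7.3; between ranks 7 (30.3) and 8 (33.5): 31.26.
(b) r = 7.7; between ranks 7 (30.3) and 8 (33.5): 32.54.
|31.26 − 32.54| = 1.28.

1.28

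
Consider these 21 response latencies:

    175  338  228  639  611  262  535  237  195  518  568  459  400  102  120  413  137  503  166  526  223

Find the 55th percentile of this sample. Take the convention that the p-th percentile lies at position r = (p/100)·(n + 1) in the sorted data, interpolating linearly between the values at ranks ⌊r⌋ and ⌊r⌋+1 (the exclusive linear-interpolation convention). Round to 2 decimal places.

Sorted: 102, 120, 137, 166, 175, 195, 223, 228, 237, 262, 338, 400, 413, 459, 503, 518, 526, 535, 568, 611, 639.
n = 21.
r = (55/100)·(21 + 1) = 12.1.
Rank 12 is 400 and rank 13 is 413.
Interpolate: 400 + 0.1·(413 − 400) = 400 + 0.1·13 = 401.3.

401.30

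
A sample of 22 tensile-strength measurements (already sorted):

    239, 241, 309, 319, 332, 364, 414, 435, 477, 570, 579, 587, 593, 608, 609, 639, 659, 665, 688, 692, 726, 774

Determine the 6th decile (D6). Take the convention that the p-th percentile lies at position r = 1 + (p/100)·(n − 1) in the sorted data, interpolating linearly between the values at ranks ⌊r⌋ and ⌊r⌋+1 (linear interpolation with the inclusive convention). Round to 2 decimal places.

602.00

n = 22.
r = 1 + (60/100)·(22 − 1) = 1 + 12.6 = 13.6.
Rank 13 is 593 and rank 14 is 608.
Interpolate: 593 + 0.6·(608 − 593) = 593 + 0.6·15 = 602.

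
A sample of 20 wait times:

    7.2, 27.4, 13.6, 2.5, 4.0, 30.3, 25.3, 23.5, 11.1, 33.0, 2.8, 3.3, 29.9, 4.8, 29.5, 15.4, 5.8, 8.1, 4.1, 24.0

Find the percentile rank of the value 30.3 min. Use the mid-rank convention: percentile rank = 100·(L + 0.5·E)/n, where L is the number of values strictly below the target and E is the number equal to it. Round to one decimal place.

92.5

Sorted: 2.5, 2.8, 3.3, 4.0, 4.1, 4.8, 5.8, 7.2, 8.1, 11.1, 13.6, 15.4, 23.5, 24.0, 25.3, 27.4, 29.5, 29.9, 30.3, 33.0.
Count below 30.3: L = 18; count equal: E = 1; n = 20.
Percentile rank = 100·(18 + 0.5·1)/20 = 100·18.5/20 = 92.5.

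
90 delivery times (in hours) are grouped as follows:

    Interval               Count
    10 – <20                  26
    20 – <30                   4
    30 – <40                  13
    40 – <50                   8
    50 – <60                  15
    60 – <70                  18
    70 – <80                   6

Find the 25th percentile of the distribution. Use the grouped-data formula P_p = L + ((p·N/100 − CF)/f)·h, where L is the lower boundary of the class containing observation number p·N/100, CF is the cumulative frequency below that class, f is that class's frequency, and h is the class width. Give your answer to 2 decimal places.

N = 90; target position k = 25/100 · 90 = 22.5.
Cumulative frequencies: 26, 30, 43, 51, 66, 84, 90.
Observation 22.5 falls in the class 10 – <20.
L = 10, CF = 0, f = 26, h = 10.
P25 = 10 + ((22.5 − 0)/26)·10 = 10 + 8.65385 = 18.6538.

18.65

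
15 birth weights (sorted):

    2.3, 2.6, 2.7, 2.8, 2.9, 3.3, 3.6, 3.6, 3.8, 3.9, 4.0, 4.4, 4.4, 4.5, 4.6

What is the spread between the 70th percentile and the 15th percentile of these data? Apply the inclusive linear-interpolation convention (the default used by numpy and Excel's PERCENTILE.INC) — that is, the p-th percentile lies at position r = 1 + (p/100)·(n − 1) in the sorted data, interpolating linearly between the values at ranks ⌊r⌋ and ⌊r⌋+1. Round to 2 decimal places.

1.27

n = 15.
P15: r = 3.1; ranks 3–4 are 2.7, 2.8; interpolating gives 2.71.
P70: r = 10.8; ranks 10–11 are 3.9, 4.0; interpolating gives 3.98.
Difference: 3.98 − 2.71 = 1.27.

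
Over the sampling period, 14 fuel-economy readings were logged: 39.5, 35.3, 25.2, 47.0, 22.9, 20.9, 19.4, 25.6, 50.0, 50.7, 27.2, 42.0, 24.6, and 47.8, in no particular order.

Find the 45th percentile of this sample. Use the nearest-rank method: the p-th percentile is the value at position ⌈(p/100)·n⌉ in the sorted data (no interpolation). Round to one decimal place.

27.2

Sorted: 19.4, 20.9, 22.9, 24.6, 25.2, 25.6, 27.2, 35.3, 39.5, 42.0, 47.0, 47.8, 50.0, 50.7.
n = 14.
Position = ⌈45/100 · 14⌉ = ⌈6.3⌉ = 7.
The value at rank 7 is 27.2.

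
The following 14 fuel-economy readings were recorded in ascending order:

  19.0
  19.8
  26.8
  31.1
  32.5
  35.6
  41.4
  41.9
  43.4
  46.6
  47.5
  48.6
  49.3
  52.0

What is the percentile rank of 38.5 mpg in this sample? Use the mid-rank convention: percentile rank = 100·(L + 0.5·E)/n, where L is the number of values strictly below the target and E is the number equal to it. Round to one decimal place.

Count below 38.5: L = 6; count equal: E = 0; n = 14.
Percentile rank = 100·(6 + 0.5·0)/14 = 100·6/14 = 42.86.

42.9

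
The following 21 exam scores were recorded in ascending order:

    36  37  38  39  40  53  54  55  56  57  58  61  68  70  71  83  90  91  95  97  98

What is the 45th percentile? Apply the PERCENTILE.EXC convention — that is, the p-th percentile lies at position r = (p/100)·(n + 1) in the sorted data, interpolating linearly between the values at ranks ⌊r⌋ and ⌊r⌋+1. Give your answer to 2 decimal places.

n = 21.
r = (45/100)·(21 + 1) = 9.9.
Rank 9 is 56 and rank 10 is 57.
Interpolate: 56 + 0.9·(57 − 56) = 56 + 0.9·1 = 56.9.

56.90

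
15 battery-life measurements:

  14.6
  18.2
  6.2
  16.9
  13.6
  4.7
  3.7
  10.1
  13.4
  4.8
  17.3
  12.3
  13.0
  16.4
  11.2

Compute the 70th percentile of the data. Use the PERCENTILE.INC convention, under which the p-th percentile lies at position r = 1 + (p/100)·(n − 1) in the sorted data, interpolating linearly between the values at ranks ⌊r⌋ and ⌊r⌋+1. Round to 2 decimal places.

Sorted: 3.7, 4.7, 4.8, 6.2, 10.1, 11.2, 12.3, 13.0, 13.4, 13.6, 14.6, 16.4, 16.9, 17.3, 18.2.
n = 15.
r = 1 + (70/100)·(15 − 1) = 1 + 9.8 = 10.8.
Rank 10 is 13.6 and rank 11 is 14.6.
Interpolate: 13.6 + 0.8·(14.6 − 13.6) = 13.6 + 0.8·1 = 14.4.

14.40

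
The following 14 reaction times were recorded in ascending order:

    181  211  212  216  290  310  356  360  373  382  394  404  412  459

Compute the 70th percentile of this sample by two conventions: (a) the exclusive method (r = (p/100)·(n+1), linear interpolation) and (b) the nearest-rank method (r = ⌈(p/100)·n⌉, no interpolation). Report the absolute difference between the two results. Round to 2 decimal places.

6.00

n = 14.
(a) r = 10.5; between ranks 10 (382) and 11 (394): 388.
(b) the nearest-rank method: rank 10 → 382.
|388 − 382| = 6.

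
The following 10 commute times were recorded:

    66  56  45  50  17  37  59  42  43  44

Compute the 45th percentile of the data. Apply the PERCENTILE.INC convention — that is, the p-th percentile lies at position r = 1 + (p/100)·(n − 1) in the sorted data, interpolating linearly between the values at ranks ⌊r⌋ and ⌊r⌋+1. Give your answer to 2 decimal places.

Sorted: 17, 37, 42, 43, 44, 45, 50, 56, 59, 66.
n = 10.
r = 1 + (45/100)·(10 − 1) = 1 + 4.05 = 5.05.
Rank 5 is 44 and rank 6 is 45.
Interpolate: 44 + 0.05·(45 − 44) = 44 + 0.05·1 = 44.05.

44.05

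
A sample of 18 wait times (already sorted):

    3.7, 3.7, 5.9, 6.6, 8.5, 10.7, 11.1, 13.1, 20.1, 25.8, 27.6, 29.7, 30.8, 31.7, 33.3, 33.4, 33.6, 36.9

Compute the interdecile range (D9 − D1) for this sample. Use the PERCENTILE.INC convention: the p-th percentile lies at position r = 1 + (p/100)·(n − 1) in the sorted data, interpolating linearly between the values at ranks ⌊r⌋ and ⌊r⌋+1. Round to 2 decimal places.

n = 18.
P10: r = 2.7; ranks 2–3 are 3.7, 5.9; interpolating gives 5.24.
P90: r = 16.3; ranks 16–17 are 33.4, 33.6; interpolating gives 33.46.
Difference: 33.46 − 5.24 = 28.22.

28.22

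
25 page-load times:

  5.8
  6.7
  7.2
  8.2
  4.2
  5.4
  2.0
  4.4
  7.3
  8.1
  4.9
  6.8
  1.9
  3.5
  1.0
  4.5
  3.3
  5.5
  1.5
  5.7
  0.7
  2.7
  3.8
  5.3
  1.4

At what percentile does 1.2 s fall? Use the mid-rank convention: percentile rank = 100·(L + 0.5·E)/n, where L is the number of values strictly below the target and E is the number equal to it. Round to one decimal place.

Sorted: 0.7, 1.0, 1.4, 1.5, 1.9, 2.0, 2.7, 3.3, 3.5, 3.8, 4.2, 4.4, 4.5, 4.9, 5.3, 5.4, 5.5, 5.7, 5.8, 6.7, 6.8, 7.2, 7.3, 8.1, 8.2.
Count below 1.2: L = 2; count equal: E = 0; n = 25.
Percentile rank = 100·(2 + 0.5·0)/25 = 100·2/25 = 8.

8.0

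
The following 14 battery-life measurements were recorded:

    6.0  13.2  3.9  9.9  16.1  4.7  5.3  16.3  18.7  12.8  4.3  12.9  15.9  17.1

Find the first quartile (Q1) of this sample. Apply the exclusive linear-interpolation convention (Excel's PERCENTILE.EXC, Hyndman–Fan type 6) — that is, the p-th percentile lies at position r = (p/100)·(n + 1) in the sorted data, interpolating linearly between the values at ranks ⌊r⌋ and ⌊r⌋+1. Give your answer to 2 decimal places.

5.15

Sorted: 3.9, 4.3, 4.7, 5.3, 6.0, 9.9, 12.8, 12.9, 13.2, 15.9, 16.1, 16.3, 17.1, 18.7.
n = 14.
r = (25/100)·(14 + 1) = 3.75.
Rank 3 is 4.7 and rank 4 is 5.3.
Interpolate: 4.7 + 0.75·(5.3 − 4.7) = 4.7 + 0.75·0.6 = 5.15.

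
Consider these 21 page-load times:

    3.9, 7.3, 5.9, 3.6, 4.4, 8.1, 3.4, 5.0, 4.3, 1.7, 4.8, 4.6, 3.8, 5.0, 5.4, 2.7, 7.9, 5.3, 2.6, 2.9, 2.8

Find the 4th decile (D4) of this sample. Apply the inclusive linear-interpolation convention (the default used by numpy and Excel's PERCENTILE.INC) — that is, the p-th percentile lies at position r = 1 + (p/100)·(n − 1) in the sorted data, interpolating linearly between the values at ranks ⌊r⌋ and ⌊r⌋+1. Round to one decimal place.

Sorted: 1.7, 2.6, 2.7, 2.8, 2.9, 3.4, 3.6, 3.8, 3.9, 4.3, 4.4, 4.6, 4.8, 5.0, 5.0, 5.3, 5.4, 5.9, 7.3, 7.9, 8.1.
n = 21.
r = 1 + (40/100)·(21 − 1) = 1 + 8 = 9.
r is an integer, so P40 is the value at rank 9: 3.9.

3.9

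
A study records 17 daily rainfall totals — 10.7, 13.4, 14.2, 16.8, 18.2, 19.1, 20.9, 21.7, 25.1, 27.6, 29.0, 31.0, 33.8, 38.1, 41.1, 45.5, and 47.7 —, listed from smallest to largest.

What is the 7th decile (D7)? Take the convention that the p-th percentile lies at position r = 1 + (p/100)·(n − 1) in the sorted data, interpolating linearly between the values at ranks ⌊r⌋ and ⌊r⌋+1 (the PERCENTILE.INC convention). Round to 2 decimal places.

31.56

n = 17.
r = 1 + (70/100)·(17 − 1) = 1 + 11.2 = 12.2.
Rank 12 is 31.0 and rank 13 is 33.8.
Interpolate: 31.0 + 0.2·(33.8 − 31.0) = 31.0 + 0.2·2.8 = 31.56.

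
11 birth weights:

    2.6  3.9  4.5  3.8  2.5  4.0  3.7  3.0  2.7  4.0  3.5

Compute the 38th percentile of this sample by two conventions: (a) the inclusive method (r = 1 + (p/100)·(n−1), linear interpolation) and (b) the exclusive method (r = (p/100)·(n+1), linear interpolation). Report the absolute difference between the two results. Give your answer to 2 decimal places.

0.12

Sorted: 2.5, 2.6, 2.7, 3.0, 3.5, 3.7, 3.8, 3.9, 4.0, 4.0, 4.5.
n = 11.
(a) r = 4.8; between ranks 4 (3.0) and 5 (3.5): 3.4.
(b) r = 4.56; between ranks 4 (3.0) and 5 (3.5): 3.28.
|3.4 − 3.28| = 0.12.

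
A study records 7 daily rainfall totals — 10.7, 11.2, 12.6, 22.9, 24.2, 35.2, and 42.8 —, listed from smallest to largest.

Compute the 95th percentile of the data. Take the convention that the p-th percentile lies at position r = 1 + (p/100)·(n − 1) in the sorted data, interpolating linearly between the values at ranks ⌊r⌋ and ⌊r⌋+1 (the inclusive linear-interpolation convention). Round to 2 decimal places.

n = 7.
r = 1 + (95/100)·(7 − 1) = 1 + 5.7 = 6.7.
Rank 6 is 35.2 and rank 7 is 42.8.
Interpolate: 35.2 + 0.7·(42.8 − 35.2) = 35.2 + 0.7·7.6 = 40.52.

40.52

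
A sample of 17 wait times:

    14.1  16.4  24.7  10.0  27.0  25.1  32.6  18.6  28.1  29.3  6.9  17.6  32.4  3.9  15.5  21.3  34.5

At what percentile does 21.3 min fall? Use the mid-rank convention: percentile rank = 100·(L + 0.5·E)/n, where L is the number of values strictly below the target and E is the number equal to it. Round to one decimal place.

50.0

Sorted: 3.9, 6.9, 10.0, 14.1, 15.5, 16.4, 17.6, 18.6, 21.3, 24.7, 25.1, 27.0, 28.1, 29.3, 32.4, 32.6, 34.5.
Count below 21.3: L = 8; count equal: E = 1; n = 17.
Percentile rank = 100·(8 + 0.5·1)/17 = 100·8.5/17 = 50.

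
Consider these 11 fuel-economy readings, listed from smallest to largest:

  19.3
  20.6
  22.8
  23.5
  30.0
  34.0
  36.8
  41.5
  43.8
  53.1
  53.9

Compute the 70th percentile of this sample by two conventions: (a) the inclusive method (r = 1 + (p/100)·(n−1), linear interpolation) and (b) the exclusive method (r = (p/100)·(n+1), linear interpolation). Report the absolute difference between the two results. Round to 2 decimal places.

0.92

n = 11.
(a) r = 8 → value at rank 8 = 41.5.
(b) r = 8.4; between ranks 8 (41.5) and 9 (43.8): 42.42.
|41.5 − 42.42| = 0.92.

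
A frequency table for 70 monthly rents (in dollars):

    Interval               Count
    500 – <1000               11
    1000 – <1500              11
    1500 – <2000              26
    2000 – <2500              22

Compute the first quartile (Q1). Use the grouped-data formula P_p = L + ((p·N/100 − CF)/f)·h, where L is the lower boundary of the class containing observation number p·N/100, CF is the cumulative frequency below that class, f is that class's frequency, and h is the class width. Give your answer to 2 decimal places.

1295.45

N = 70; target position k = 25/100 · 70 = 17.5.
Cumulative frequencies: 11, 22, 48, 70.
Observation 17.5 falls in the class 1000 – <1500.
L = 1000, CF = 11, f = 11, h = 500.
P25 = 1000 + ((17.5 − 11)/11)·500 = 1000 + 295.455 = 1295.45.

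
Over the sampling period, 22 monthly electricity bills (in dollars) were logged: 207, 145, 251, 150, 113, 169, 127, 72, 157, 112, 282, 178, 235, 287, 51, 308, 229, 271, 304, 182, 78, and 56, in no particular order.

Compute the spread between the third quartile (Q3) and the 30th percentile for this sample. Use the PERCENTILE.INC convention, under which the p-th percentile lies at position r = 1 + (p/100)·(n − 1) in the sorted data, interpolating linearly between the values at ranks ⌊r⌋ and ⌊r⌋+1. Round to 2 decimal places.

114.60

Sorted: 51, 56, 72, 78, 112, 113, 127, 145, 150, 157, 169, 178, 182, 207, 229, 235, 251, 271, 282, 287, 304, 308.
n = 22.
P30: r = 7.3; ranks 7–8 are 127, 145; interpolating gives 132.4.
P75: r = 16.75; ranks 16–17 are 235, 251; interpolating gives 247.
Difference: 247 − 132.4 = 114.6.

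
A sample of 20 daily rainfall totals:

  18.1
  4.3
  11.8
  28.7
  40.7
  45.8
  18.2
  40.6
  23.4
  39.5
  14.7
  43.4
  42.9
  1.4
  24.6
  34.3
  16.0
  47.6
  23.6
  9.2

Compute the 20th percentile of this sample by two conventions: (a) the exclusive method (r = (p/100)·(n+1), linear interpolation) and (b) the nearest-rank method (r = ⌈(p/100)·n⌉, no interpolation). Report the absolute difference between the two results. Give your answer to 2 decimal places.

0.58

Sorted: 1.4, 4.3, 9.2, 11.8, 14.7, 16.0, 18.1, 18.2, 23.4, 23.6, 24.6, 28.7, 34.3, 39.5, 40.6, 40.7, 42.9, 43.4, 45.8, 47.6.
n = 20.
(a) r = 4.2; between ranks 4 (11.8) and 5 (14.7): 12.38.
(b) the nearest-rank method: rank 4 → 11.8.
|12.38 − 11.8| = 0.58.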